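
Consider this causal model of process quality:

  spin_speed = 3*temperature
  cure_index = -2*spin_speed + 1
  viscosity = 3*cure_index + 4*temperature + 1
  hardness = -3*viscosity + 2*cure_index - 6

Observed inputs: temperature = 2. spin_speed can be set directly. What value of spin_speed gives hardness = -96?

Intervening on spin_speed fixes its value directly, overriding its dependence on temperature.
Substituting into the viscosity equation gives viscosity = -6*spin_speed + 12.
Substituting into the hardness equation gives hardness = 14*spin_speed - 40.
Solve 14*spin_speed - 40 = -96: spin_speed = (-96 + 40) / 14 = -4.

spin_speed = -4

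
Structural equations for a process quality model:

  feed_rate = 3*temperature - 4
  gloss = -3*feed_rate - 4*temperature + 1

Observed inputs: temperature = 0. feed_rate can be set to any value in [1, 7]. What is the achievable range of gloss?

Intervening on feed_rate fixes its value directly, overriding its dependence on temperature.
Substituting into the gloss equation gives gloss = -3*feed_rate + 1.
Linear in feed_rate, so extremes are at the endpoints: feed_rate = 1 gives gloss = -2; feed_rate = 7 gives gloss = -20.

-20 to -2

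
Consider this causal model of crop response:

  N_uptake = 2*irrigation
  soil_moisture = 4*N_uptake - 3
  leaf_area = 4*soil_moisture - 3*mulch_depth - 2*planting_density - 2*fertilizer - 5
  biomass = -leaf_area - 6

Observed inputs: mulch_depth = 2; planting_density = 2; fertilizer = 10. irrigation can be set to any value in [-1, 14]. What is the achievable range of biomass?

Substituting into the soil_moisture equation gives soil_moisture = 8*irrigation - 3.
leaf_area becomes 32*irrigation - 47.
Substituting into the biomass equation gives biomass = -32*irrigation + 41.
Linear in irrigation, so extremes are at the endpoints: irrigation = -1 gives biomass = 73; irrigation = 14 gives biomass = -407.

-407 to 73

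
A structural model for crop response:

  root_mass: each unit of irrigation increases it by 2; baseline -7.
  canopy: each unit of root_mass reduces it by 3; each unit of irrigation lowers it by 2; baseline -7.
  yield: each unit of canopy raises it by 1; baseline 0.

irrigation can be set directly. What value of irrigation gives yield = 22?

Substituting into the canopy equation gives canopy = -8*irrigation + 14.
Substituting into the yield equation gives yield = -8*irrigation + 14.
Solve -8*irrigation + 14 = 22: irrigation = (22 - 14) / -8 = -1.

irrigation = -1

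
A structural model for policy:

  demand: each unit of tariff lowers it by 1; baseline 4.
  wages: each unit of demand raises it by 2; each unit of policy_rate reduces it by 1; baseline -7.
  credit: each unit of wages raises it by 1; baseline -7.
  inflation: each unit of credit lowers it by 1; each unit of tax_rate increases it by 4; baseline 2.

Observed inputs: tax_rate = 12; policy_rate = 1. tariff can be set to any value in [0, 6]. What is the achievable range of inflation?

Substituting into the wages equation gives wages = -2*tariff.
So credit = -2*tariff - 7.
So inflation = 2*tariff + 57.
Linear in tariff, so extremes are at the endpoints: tariff = 0 gives inflation = 57; tariff = 6 gives inflation = 69.

57 to 69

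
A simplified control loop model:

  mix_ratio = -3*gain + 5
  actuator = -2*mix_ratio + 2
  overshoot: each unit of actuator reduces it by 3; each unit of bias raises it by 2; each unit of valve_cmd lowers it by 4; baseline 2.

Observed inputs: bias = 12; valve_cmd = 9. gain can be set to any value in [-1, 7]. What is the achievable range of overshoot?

-112 to 32

Substituting into the actuator equation gives actuator = 6*gain - 8.
So overshoot = -18*gain + 14.
Linear in gain, so extremes are at the endpoints: gain = -1 gives overshoot = 32; gain = 7 gives overshoot = -112.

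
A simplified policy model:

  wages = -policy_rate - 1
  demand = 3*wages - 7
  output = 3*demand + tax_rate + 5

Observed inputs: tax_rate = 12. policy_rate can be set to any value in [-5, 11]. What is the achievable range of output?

-112 to 32

Substituting into the demand equation gives demand = -3*policy_rate - 10.
So output = -9*policy_rate - 13.
Linear in policy_rate, so extremes are at the endpoints: policy_rate = -5 gives output = 32; policy_rate = 11 gives output = -112.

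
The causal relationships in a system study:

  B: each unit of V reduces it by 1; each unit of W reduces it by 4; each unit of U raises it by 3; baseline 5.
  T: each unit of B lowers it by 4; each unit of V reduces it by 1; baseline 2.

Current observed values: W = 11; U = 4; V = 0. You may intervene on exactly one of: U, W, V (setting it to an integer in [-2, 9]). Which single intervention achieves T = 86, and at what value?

set U = 6

Intervening on U: with other inputs at their observed values, T = -12*U + 158. Solving for 86 gives U = 6, within [-2, 9].
Intervening on W: T = 16*W - 66. Reaching 86 requires W = 19/2, not an integer.
Intervening on V: T = 3*V + 110. Reaching 86 requires V = -8, outside [-2, 9].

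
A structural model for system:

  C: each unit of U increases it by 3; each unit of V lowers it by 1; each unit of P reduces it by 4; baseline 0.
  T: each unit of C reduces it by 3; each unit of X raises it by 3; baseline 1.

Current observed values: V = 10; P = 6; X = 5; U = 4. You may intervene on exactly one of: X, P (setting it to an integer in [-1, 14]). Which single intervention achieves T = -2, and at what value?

set P = -1

Intervening on X: T = 3*X + 67. Reaching -2 requires X = -23, outside [-1, 14].
Intervening on P: with other inputs at their observed values, T = 12*P + 10. Solving for -2 gives P = -1, within [-1, 14].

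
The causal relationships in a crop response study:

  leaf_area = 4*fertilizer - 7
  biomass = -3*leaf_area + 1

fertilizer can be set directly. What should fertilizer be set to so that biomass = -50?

Substituting into the biomass equation gives biomass = -12*fertilizer + 22.
Solve -12*fertilizer + 22 = -50: fertilizer = (-50 - 22) / -12 = 6.

fertilizer = 6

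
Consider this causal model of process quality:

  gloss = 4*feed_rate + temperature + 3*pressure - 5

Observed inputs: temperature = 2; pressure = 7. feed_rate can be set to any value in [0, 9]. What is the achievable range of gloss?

Substituting into the gloss equation gives gloss = 4*feed_rate + 18.
Linear in feed_rate, so extremes are at the endpoints: feed_rate = 0 gives gloss = 18; feed_rate = 9 gives gloss = 54.

18 to 54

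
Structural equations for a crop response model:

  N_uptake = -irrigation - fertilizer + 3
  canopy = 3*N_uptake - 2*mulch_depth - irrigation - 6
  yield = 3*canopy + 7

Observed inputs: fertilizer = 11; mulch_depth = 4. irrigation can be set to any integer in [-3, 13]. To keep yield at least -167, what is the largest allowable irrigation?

irrigation = 5

Substituting into the N_uptake equation gives N_uptake = -irrigation - 8.
This gives canopy = -4*irrigation - 38.
Substituting into the yield equation gives yield = -12*irrigation - 107.
Require -12*irrigation - 107 ≥ -167, so irrigation ≤ 5.
The largest integer in [-3, 13] satisfying this is 5.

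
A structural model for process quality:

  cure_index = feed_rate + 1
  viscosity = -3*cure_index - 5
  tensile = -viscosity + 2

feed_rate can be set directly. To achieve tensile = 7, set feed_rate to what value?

Substituting into the viscosity equation gives viscosity = -3*feed_rate - 8.
So tensile = 3*feed_rate + 10.
Solve 3*feed_rate + 10 = 7: feed_rate = (7 - 10) / 3 = -1.

feed_rate = -1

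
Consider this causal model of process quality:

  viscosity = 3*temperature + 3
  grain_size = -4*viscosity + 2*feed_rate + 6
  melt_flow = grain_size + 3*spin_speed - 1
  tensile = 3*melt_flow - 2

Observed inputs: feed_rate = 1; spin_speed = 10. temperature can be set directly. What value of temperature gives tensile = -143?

Substituting into the grain_size equation gives grain_size = -12*temperature - 4.
Substituting into the melt_flow equation gives melt_flow = -12*temperature + 25.
Substituting into the tensile equation gives tensile = -36*temperature + 73.
Solve -36*temperature + 73 = -143: temperature = (-143 - 73) / -36 = 6.

temperature = 6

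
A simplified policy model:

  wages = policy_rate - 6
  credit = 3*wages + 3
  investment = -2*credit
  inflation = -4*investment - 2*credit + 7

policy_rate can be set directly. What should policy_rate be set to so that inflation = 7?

Substituting into the credit equation gives credit = 3*policy_rate - 15.
Substituting into the investment equation gives investment = -6*policy_rate + 30.
Substituting into the inflation equation gives inflation = 18*policy_rate - 83.
Solve 18*policy_rate - 83 = 7: policy_rate = (7 + 83) / 18 = 5.

policy_rate = 5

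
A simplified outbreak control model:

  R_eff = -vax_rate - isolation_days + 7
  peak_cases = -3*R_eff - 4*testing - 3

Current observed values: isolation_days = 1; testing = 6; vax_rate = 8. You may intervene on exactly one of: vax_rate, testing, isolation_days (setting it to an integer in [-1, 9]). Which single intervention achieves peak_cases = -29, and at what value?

set testing = 8

Intervening on vax_rate: peak_cases = 3*vax_rate - 45. Reaching -29 requires vax_rate = 16/3, not an integer.
Intervening on testing: with other inputs at their observed values, peak_cases = -4*testing + 3. Solving for -29 gives testing = 8, within [-1, 9].
Intervening on isolation_days: peak_cases = 3*isolation_days - 24. Reaching -29 requires isolation_days = -5/3, not an integer.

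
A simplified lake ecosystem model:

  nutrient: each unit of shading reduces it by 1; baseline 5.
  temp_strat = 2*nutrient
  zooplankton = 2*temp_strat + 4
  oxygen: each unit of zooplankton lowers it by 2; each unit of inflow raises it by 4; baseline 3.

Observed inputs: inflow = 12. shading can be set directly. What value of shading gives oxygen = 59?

shading = 7

Substituting into the temp_strat equation gives temp_strat = -2*shading + 10.
Substituting into the zooplankton equation gives zooplankton = -4*shading + 24.
So oxygen = 8*shading + 3.
Solve 8*shading + 3 = 59: shading = (59 - 3) / 8 = 7.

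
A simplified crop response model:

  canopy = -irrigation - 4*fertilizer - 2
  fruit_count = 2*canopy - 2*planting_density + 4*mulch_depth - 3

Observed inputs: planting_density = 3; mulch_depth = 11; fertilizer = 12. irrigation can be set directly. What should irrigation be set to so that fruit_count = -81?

Substituting into the canopy equation gives canopy = -irrigation - 50.
fruit_count becomes -2*irrigation - 65.
Solve -2*irrigation - 65 = -81: irrigation = (-81 + 65) / -2 = 8.

irrigation = 8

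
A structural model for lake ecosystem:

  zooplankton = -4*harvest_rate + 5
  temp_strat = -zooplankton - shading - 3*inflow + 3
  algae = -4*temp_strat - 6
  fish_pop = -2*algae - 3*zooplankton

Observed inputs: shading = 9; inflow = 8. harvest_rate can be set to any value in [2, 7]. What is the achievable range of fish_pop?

-195 to 25

Substituting into the temp_strat equation gives temp_strat = 4*harvest_rate - 35.
Substituting into the algae equation gives algae = -16*harvest_rate + 134.
So fish_pop = 44*harvest_rate - 283.
Linear in harvest_rate, so extremes are at the endpoints: harvest_rate = 2 gives fish_pop = -195; harvest_rate = 7 gives fish_pop = 25.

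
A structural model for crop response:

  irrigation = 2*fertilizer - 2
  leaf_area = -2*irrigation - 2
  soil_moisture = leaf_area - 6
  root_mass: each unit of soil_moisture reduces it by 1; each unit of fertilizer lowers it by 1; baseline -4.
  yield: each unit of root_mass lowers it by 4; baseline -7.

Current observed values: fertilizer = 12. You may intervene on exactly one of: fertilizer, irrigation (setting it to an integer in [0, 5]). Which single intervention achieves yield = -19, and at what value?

Intervening on fertilizer: with other inputs at their observed values, yield = -12*fertilizer - 7. Solving for -19 gives fertilizer = 1, within [0, 5].
Intervening on irrigation: yield = -8*irrigation + 25. Reaching -19 requires irrigation = 11/2, not an integer.

set fertilizer = 1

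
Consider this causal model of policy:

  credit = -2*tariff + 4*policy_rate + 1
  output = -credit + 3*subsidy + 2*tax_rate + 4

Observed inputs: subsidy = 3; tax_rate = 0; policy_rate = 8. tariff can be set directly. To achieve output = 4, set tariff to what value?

Substituting into the credit equation gives credit = -2*tariff + 33.
Substituting into the output equation gives output = 2*tariff - 20.
Solve 2*tariff - 20 = 4: tariff = (4 + 20) / 2 = 12.

tariff = 12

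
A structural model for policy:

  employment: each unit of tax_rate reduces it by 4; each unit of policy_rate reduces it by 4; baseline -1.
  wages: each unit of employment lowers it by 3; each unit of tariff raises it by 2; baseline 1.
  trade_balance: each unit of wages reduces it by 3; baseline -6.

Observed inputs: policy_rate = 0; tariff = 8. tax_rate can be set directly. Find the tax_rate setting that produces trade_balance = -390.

tax_rate = 9

Substituting into the employment equation gives employment = -4*tax_rate - 1.
wages becomes 12*tax_rate + 20.
Substituting into the trade_balance equation gives trade_balance = -36*tax_rate - 66.
Solve -36*tax_rate - 66 = -390: tax_rate = (-390 + 66) / -36 = 9.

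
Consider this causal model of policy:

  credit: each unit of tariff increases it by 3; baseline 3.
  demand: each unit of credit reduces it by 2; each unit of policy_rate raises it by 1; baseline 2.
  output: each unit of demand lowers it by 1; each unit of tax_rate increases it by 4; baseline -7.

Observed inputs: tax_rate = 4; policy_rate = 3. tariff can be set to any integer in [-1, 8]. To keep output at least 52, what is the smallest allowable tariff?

tariff = 7

Substituting into the demand equation gives demand = -6*tariff - 1.
output becomes 6*tariff + 10.
Require 6*tariff + 10 ≥ 52, so tariff ≥ 7.
The smallest integer in [-1, 8] satisfying this is 7.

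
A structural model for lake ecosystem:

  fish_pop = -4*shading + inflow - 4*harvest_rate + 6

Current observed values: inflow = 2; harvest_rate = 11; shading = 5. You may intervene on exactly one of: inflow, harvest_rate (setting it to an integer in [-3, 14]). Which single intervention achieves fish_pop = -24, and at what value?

Intervening on inflow: fish_pop = inflow - 58. Reaching -24 requires inflow = 34, outside [-3, 14].
Intervening on harvest_rate: with other inputs at their observed values, fish_pop = -4*harvest_rate - 12. Solving for -24 gives harvest_rate = 3, within [-3, 14].

set harvest_rate = 3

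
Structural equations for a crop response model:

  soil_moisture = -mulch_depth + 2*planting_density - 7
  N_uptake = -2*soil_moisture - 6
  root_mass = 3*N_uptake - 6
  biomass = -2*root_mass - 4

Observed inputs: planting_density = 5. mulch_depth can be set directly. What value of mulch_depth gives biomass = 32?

Substituting into the soil_moisture equation gives soil_moisture = -mulch_depth + 3.
Substituting into the N_uptake equation gives N_uptake = 2*mulch_depth - 12.
This gives root_mass = 6*mulch_depth - 42.
Substituting into the biomass equation gives biomass = -12*mulch_depth + 80.
Solve -12*mulch_depth + 80 = 32: mulch_depth = (32 - 80) / -12 = 4.

mulch_depth = 4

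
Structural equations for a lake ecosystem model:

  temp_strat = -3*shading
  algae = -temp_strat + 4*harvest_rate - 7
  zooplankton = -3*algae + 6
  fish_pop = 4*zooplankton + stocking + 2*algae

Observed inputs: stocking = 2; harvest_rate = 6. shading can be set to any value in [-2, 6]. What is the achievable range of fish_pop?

-324 to -84

Substituting into the algae equation gives algae = 3*shading + 17.
So zooplankton = -9*shading - 45.
Substituting into the fish_pop equation gives fish_pop = -30*shading - 144.
Linear in shading, so extremes are at the endpoints: shading = -2 gives fish_pop = -84; shading = 6 gives fish_pop = -324.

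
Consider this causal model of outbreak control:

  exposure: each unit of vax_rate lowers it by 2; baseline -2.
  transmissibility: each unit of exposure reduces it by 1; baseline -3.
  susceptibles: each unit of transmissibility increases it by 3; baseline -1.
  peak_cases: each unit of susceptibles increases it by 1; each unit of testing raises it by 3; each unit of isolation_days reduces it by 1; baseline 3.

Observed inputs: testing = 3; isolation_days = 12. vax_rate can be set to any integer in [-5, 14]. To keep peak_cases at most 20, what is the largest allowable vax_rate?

vax_rate = 4

Substituting into the transmissibility equation gives transmissibility = 2*vax_rate - 1.
Substituting into the susceptibles equation gives susceptibles = 6*vax_rate - 4.
peak_cases becomes 6*vax_rate - 4.
Require 6*vax_rate - 4 ≤ 20, so vax_rate ≤ 4.
The largest integer in [-5, 14] satisfying this is 4.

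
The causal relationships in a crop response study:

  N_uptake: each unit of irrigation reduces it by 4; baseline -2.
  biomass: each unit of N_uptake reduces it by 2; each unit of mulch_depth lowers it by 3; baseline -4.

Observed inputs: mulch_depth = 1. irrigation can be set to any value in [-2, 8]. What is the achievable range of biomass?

-19 to 61

Substituting into the biomass equation gives biomass = 8*irrigation - 3.
Linear in irrigation, so extremes are at the endpoints: irrigation = -2 gives biomass = -19; irrigation = 8 gives biomass = 61.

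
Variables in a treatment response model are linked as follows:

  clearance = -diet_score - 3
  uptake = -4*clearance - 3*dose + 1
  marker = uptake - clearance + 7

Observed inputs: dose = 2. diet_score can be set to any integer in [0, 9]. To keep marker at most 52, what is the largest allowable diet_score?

Substituting into the uptake equation gives uptake = 4*diet_score + 7.
Substituting into the marker equation gives marker = 5*diet_score + 17.
Require 5*diet_score + 17 ≤ 52, so diet_score ≤ 7.
The largest integer in [0, 9] satisfying this is 7.

diet_score = 7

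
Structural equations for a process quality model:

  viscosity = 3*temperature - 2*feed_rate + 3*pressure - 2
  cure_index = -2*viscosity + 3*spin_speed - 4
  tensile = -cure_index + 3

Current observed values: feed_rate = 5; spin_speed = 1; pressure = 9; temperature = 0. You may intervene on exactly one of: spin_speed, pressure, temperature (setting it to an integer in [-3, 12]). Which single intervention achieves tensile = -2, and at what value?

Intervening on spin_speed: tensile = -3*spin_speed + 37. Reaching -2 requires spin_speed = 13, outside [-3, 12].
Intervening on pressure: with other inputs at their observed values, tensile = 6*pressure - 20. Solving for -2 gives pressure = 3, within [-3, 12].
Intervening on temperature: tensile = 6*temperature + 34. Reaching -2 requires temperature = -6, outside [-3, 12].

set pressure = 3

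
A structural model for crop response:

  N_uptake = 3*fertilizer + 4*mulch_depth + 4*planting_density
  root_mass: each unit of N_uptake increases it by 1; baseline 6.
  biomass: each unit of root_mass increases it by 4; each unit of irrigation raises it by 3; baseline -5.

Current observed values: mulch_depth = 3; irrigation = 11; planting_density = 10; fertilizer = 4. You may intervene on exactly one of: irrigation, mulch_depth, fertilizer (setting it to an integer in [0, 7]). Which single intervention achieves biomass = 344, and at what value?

Intervening on irrigation: biomass = 3*irrigation + 275. Reaching 344 requires irrigation = 23, outside [0, 7].
Intervening on mulch_depth: biomass = 16*mulch_depth + 260. Reaching 344 requires mulch_depth = 21/4, not an integer.
Intervening on fertilizer: with other inputs at their observed values, biomass = 12*fertilizer + 260. Solving for 344 gives fertilizer = 7, within [0, 7].

set fertilizer = 7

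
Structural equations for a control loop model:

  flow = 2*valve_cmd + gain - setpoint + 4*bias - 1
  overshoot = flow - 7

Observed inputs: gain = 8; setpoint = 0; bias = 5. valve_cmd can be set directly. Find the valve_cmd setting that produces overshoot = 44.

Substituting into the flow equation gives flow = 2*valve_cmd + 27.
Substituting into the overshoot equation gives overshoot = 2*valve_cmd + 20.
Solve 2*valve_cmd + 20 = 44: valve_cmd = (44 - 20) / 2 = 12.

valve_cmd = 12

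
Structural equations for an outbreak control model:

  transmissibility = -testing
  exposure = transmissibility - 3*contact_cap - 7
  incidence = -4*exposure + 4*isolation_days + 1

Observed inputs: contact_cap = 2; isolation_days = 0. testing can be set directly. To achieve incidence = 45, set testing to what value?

Substituting into the exposure equation gives exposure = -testing - 13.
Substituting into the incidence equation gives incidence = 4*testing + 53.
Solve 4*testing + 53 = 45: testing = (45 - 53) / 4 = -2.

testing = -2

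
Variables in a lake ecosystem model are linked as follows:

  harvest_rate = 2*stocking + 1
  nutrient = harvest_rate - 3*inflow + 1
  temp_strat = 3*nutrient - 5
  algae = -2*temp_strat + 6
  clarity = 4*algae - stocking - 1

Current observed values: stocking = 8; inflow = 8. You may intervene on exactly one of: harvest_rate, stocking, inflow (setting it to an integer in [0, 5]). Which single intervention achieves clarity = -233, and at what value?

Intervening on harvest_rate: clarity = -24*harvest_rate + 607. Reaching -233 requires harvest_rate = 35, outside [0, 5].
Intervening on stocking: clarity = -49*stocking + 591. Reaching -233 requires stocking = 824/49, not an integer.
Intervening on inflow: with other inputs at their observed values, clarity = 72*inflow - 377. Solving for -233 gives inflow = 2, within [0, 5].

set inflow = 2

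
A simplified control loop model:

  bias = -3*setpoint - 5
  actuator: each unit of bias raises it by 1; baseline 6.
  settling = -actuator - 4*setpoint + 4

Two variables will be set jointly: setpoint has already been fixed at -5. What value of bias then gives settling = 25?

With setpoint held at -5:
Intervening on bias fixes its value directly, overriding its dependence on setpoint.
Substituting into the settling equation gives settling = -bias + 18.
Solve -bias + 18 = 25: bias = (25 - 18) / -1 = -7.

bias = -7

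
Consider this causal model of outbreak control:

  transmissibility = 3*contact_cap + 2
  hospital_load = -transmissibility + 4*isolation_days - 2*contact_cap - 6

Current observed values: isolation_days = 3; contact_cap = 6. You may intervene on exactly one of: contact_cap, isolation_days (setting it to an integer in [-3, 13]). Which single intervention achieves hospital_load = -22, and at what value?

set isolation_days = 4

Intervening on contact_cap: hospital_load = -5*contact_cap + 4. Reaching -22 requires contact_cap = 26/5, not an integer.
Intervening on isolation_days: with other inputs at their observed values, hospital_load = 4*isolation_days - 38. Solving for -22 gives isolation_days = 4, within [-3, 13].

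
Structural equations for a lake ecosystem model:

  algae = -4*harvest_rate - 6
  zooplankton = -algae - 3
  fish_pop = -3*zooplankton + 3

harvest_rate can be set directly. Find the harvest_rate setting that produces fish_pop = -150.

harvest_rate = 12

Substituting into the zooplankton equation gives zooplankton = 4*harvest_rate + 3.
This gives fish_pop = -12*harvest_rate - 6.
Solve -12*harvest_rate - 6 = -150: harvest_rate = (-150 + 6) / -12 = 12.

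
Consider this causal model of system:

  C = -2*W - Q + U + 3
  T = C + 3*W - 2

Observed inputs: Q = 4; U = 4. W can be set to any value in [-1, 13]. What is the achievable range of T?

0 to 14

Substituting into the C equation gives C = -2*W + 3.
This gives T = W + 1.
Linear in W, so extremes are at the endpoints: W = -1 gives T = 0; W = 13 gives T = 14.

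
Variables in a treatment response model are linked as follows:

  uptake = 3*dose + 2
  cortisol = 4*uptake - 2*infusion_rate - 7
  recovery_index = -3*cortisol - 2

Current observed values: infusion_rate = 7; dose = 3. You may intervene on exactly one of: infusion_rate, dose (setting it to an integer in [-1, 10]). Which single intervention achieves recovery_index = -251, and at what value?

set dose = 8

Intervening on infusion_rate: recovery_index = 6*infusion_rate - 113. Reaching -251 requires infusion_rate = -23, outside [-1, 10].
Intervening on dose: with other inputs at their observed values, recovery_index = -36*dose + 37. Solving for -251 gives dose = 8, within [-1, 10].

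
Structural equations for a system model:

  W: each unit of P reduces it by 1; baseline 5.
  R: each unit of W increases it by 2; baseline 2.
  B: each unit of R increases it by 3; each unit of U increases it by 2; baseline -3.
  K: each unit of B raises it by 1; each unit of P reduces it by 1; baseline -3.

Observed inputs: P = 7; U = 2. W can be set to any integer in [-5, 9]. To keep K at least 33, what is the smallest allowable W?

Intervening on W fixes its value directly, overriding its dependence on P.
Substituting into the B equation gives B = 6*W + 7.
This gives K = 6*W - 3.
Require 6*W - 3 ≥ 33, so W ≥ 6.
The smallest integer in [-5, 9] satisfying this is 6.

W = 6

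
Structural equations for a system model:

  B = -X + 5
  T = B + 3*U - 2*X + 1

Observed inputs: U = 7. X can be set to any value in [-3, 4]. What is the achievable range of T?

Substituting into the T equation gives T = -3*X + 27.
Linear in X, so extremes are at the endpoints: X = -3 gives T = 36; X = 4 gives T = 15.

15 to 36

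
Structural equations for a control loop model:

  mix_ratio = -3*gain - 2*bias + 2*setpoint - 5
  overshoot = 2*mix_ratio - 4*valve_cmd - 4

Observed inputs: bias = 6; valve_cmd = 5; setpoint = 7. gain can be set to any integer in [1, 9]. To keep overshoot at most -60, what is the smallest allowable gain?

gain = 5

Substituting into the mix_ratio equation gives mix_ratio = -3*gain - 3.
Substituting into the overshoot equation gives overshoot = -6*gain - 30.
Require -6*gain - 30 ≤ -60, so gain ≥ 5.
The smallest integer in [1, 9] satisfying this is 5.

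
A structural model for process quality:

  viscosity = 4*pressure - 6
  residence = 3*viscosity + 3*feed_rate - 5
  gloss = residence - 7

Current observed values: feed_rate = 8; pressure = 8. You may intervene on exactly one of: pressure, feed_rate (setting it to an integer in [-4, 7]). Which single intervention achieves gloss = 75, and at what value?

Intervening on pressure: gloss = 12*pressure - 6. Reaching 75 requires pressure = 27/4, not an integer.
Intervening on feed_rate: with other inputs at their observed values, gloss = 3*feed_rate + 66. Solving for 75 gives feed_rate = 3, within [-4, 7].

set feed_rate = 3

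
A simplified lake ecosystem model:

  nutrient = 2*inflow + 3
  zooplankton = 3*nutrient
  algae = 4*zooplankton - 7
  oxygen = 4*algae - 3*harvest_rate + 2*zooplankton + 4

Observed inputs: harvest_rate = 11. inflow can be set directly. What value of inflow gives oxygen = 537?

Substituting into the zooplankton equation gives zooplankton = 6*inflow + 9.
Substituting into the algae equation gives algae = 24*inflow + 29.
So oxygen = 108*inflow + 105.
Solve 108*inflow + 105 = 537: inflow = (537 - 105) / 108 = 4.

inflow = 4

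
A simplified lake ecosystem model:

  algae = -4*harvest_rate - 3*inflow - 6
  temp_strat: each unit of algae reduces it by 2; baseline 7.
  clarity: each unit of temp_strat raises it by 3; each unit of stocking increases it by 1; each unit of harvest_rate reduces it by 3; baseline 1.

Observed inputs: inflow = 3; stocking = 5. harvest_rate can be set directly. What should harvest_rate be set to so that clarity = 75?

harvest_rate = -2

Substituting into the algae equation gives algae = -4*harvest_rate - 15.
temp_strat becomes 8*harvest_rate + 37.
clarity becomes 21*harvest_rate + 117.
Solve 21*harvest_rate + 117 = 75: harvest_rate = (75 - 117) / 21 = -2.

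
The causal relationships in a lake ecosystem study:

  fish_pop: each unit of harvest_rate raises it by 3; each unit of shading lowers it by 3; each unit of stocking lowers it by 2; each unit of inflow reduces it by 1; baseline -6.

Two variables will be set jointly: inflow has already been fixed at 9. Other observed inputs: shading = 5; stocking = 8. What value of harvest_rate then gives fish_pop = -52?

harvest_rate = -2

With inflow held at 9:
Substituting into the fish_pop equation gives fish_pop = 3*harvest_rate - 46.
Solve 3*harvest_rate - 46 = -52: harvest_rate = (-52 + 46) / 3 = -2.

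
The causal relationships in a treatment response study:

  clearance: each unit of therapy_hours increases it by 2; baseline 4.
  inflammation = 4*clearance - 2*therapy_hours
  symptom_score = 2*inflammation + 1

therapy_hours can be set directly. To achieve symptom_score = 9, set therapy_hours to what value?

therapy_hours = -2

Substituting into the inflammation equation gives inflammation = 6*therapy_hours + 16.
So symptom_score = 12*therapy_hours + 33.
Solve 12*therapy_hours + 33 = 9: therapy_hours = (9 - 33) / 12 = -2.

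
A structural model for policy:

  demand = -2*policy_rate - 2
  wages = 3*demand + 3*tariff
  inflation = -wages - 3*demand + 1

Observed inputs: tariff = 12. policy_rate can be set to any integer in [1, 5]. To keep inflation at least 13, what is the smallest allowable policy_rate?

policy_rate = 3

Substituting into the wages equation gives wages = -6*policy_rate + 30.
This gives inflation = 12*policy_rate - 23.
Require 12*policy_rate - 23 ≥ 13, so policy_rate ≥ 3.
The smallest integer in [1, 5] satisfying this is 3.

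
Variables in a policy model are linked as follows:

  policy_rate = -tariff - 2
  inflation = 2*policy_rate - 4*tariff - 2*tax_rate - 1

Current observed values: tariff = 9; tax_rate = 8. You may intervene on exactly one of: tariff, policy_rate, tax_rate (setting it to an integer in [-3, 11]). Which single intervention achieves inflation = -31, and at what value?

set policy_rate = 11

Intervening on tariff: inflation = -6*tariff - 21. Reaching -31 requires tariff = 5/3, not an integer.
Intervening on policy_rate: with other inputs at their observed values, inflation = 2*policy_rate - 53. Solving for -31 gives policy_rate = 11, within [-3, 11].
Intervening on tax_rate: inflation = -2*tax_rate - 59. Reaching -31 requires tax_rate = -14, outside [-3, 11].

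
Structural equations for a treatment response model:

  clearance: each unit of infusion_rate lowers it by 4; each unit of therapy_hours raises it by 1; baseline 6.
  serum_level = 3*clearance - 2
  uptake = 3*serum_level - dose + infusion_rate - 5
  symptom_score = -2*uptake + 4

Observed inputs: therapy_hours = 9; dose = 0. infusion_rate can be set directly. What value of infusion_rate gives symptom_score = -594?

Substituting into the clearance equation gives clearance = -4*infusion_rate + 15.
Substituting into the serum_level equation gives serum_level = -12*infusion_rate + 43.
Substituting into the uptake equation gives uptake = -35*infusion_rate + 124.
This gives symptom_score = 70*infusion_rate - 244.
Solve 70*infusion_rate - 244 = -594: infusion_rate = (-594 + 244) / 70 = -5.

infusion_rate = -5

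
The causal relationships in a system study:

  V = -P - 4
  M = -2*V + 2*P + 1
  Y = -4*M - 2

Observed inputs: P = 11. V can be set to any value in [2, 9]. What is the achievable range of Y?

Intervening on V fixes its value directly, overriding its dependence on P.
Substituting into the M equation gives M = -2*V + 23.
Substituting into the Y equation gives Y = 8*V - 94.
Linear in V, so extremes are at the endpoints: V = 2 gives Y = -78; V = 9 gives Y = -22.

-78 to -22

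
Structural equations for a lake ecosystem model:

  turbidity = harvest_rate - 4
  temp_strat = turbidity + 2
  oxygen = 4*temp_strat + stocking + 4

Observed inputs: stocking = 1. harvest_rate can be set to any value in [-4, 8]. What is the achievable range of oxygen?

-19 to 29

Substituting into the temp_strat equation gives temp_strat = harvest_rate - 2.
So oxygen = 4*harvest_rate - 3.
Linear in harvest_rate, so extremes are at the endpoints: harvest_rate = -4 gives oxygen = -19; harvest_rate = 8 gives oxygen = 29.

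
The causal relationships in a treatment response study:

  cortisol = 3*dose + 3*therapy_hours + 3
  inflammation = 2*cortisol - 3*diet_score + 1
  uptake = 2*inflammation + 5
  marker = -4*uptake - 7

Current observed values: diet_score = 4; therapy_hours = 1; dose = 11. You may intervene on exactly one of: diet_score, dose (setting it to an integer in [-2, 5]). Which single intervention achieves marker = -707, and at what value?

set diet_score = -2

Intervening on diet_score: with other inputs at their observed values, marker = 24*diet_score - 659. Solving for -707 gives diet_score = -2, within [-2, 5].
Intervening on dose: marker = -48*dose - 35. Reaching -707 requires dose = 14, outside [-2, 5].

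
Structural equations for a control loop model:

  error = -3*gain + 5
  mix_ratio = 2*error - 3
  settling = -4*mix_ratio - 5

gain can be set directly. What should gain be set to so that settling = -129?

Substituting into the mix_ratio equation gives mix_ratio = -6*gain + 7.
Substituting into the settling equation gives settling = 24*gain - 33.
Solve 24*gain - 33 = -129: gain = (-129 + 33) / 24 = -4.

gain = -4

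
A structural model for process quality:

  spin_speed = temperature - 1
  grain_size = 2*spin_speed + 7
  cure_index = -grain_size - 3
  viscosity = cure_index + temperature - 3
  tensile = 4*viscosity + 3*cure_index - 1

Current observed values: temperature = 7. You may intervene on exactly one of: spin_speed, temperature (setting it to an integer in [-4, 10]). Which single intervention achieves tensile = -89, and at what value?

set temperature = 2

Intervening on spin_speed: tensile = -14*spin_speed - 55. Reaching -89 requires spin_speed = 17/7, not an integer.
Intervening on temperature: with other inputs at their observed values, tensile = -10*temperature - 69. Solving for -89 gives temperature = 2, within [-4, 10].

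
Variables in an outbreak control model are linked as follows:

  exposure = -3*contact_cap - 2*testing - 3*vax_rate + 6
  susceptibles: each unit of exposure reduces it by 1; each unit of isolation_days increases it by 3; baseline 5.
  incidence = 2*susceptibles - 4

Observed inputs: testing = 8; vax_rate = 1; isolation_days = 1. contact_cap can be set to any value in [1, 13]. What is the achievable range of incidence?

Substituting into the exposure equation gives exposure = -3*contact_cap - 13.
This gives susceptibles = 3*contact_cap + 21.
This gives incidence = 6*contact_cap + 38.
Linear in contact_cap, so extremes are at the endpoints: contact_cap = 1 gives incidence = 44; contact_cap = 13 gives incidence = 116.

44 to 116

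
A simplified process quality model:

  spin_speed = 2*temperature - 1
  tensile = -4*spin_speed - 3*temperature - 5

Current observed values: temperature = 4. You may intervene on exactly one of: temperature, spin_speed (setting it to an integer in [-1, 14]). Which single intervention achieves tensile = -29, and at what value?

Intervening on temperature: tensile = -11*temperature - 1. Reaching -29 requires temperature = 28/11, not an integer.
Intervening on spin_speed: with other inputs at their observed values, tensile = -4*spin_speed - 17. Solving for -29 gives spin_speed = 3, within [-1, 14].

set spin_speed = 3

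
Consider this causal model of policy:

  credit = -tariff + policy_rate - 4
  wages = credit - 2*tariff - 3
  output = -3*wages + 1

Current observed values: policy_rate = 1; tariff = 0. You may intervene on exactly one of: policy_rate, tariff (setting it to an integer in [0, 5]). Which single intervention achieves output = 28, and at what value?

Intervening on policy_rate: output = -3*policy_rate + 22. Reaching 28 requires policy_rate = -2, outside [0, 5].
Intervening on tariff: with other inputs at their observed values, output = 9*tariff + 19. Solving for 28 gives tariff = 1, within [0, 5].

set tariff = 1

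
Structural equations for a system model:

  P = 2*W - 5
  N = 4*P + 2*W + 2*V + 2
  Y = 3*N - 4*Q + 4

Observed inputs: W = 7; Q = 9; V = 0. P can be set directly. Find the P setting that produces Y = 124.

P = 9

Intervening on P fixes its value directly, overriding its dependence on W.
Substituting into the N equation gives N = 4*P + 16.
Substituting into the Y equation gives Y = 12*P + 16.
Solve 12*P + 16 = 124: P = (124 - 16) / 12 = 9.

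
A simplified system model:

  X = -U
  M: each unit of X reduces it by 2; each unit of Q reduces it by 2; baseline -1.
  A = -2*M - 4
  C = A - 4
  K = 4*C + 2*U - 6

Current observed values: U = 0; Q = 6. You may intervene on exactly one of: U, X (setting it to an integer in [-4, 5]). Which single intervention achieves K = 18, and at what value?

Intervening on U: K = -14*U + 66. Reaching 18 requires U = 24/7, not an integer.
Intervening on X: with other inputs at their observed values, K = 16*X + 66. Solving for 18 gives X = -3, within [-4, 5].

set X = -3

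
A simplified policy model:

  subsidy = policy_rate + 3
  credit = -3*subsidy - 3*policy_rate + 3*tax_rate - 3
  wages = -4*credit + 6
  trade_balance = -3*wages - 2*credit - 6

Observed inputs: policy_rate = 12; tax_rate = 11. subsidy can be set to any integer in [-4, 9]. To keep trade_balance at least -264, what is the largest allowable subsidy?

subsidy = 6

Intervening on subsidy fixes its value directly, overriding its dependence on policy_rate.
Substituting into the credit equation gives credit = -3*subsidy - 6.
Substituting into the wages equation gives wages = 12*subsidy + 30.
Substituting into the trade_balance equation gives trade_balance = -30*subsidy - 84.
Require -30*subsidy - 84 ≥ -264, so subsidy ≤ 6.
The largest integer in [-4, 9] satisfying this is 6.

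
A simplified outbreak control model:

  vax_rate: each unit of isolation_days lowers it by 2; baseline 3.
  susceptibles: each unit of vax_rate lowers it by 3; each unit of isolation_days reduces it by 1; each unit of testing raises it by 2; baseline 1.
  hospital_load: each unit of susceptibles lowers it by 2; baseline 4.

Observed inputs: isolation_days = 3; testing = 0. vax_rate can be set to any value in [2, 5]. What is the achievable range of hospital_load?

20 to 38

Intervening on vax_rate fixes its value directly, overriding its dependence on isolation_days.
Substituting into the susceptibles equation gives susceptibles = -3*vax_rate - 2.
This gives hospital_load = 6*vax_rate + 8.
Linear in vax_rate, so extremes are at the endpoints: vax_rate = 2 gives hospital_load = 20; vax_rate = 5 gives hospital_load = 38.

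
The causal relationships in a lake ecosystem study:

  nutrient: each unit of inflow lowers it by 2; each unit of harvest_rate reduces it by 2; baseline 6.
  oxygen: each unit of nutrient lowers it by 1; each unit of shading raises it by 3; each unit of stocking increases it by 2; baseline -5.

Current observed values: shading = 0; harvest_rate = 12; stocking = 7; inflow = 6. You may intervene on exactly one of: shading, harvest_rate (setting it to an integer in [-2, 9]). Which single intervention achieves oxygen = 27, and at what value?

set harvest_rate = 6

Intervening on shading: oxygen = 3*shading + 39. Reaching 27 requires shading = -4, outside [-2, 9].
Intervening on harvest_rate: with other inputs at their observed values, oxygen = 2*harvest_rate + 15. Solving for 27 gives harvest_rate = 6, within [-2, 9].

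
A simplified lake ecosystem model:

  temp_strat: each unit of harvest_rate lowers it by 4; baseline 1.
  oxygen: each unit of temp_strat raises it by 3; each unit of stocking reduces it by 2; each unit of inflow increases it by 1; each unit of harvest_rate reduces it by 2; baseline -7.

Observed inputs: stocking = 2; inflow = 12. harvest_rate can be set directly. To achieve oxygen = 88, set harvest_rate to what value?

Substituting into the oxygen equation gives oxygen = -14*harvest_rate + 4.
Solve -14*harvest_rate + 4 = 88: harvest_rate = (88 - 4) / -14 = -6.

harvest_rate = -6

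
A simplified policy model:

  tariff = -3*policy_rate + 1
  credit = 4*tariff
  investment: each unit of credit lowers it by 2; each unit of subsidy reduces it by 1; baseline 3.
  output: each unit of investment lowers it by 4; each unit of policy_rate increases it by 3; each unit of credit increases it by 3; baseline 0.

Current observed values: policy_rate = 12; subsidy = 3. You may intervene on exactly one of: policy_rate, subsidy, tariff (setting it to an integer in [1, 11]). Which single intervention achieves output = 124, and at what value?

set tariff = 2

Intervening on policy_rate: output = -129*policy_rate + 44. Reaching 124 requires policy_rate = -80/129, not an integer.
Intervening on subsidy: output = 4*subsidy - 1516. Reaching 124 requires subsidy = 410, outside [1, 11].
Intervening on tariff: with other inputs at their observed values, output = 44*tariff + 36. Solving for 124 gives tariff = 2, within [1, 11].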